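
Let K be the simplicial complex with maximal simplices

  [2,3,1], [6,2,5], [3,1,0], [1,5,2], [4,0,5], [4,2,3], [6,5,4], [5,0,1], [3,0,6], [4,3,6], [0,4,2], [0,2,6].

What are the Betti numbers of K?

Take the total order 0 < 1 < 2 < 3 < 4 < 5 < 6 on the vertex set. Then K (dimension 2) consists of the simplices:

  0-simplices (7): [0], [1], [2], [3], [4], [5], [6]
  1-simplices (18): [0,1], [0,2], [0,3], [0,4], [0,5], [0,6], [1,2], [1,3], [1,5], [2,3], [2,4], [2,5], [2,6], [3,4], [3,6], [4,5], [4,6], [5,6]
  2-simplices (12): [0,1,3], [0,1,5], [0,2,4], [0,2,6], [0,3,6], [0,4,5], [1,2,3], [1,2,5], [2,3,4], [2,5,6], [3,4,6], [4,5,6]

Hence C_0 ≅ Z^7, C_1 ≅ Z^18, C_2 ≅ Z^12.

Boundary ∂_1: C_1 → C_0 maps an edge to its endpoints' difference, ∂[p,q] = q − p.
This gives a 7×18 integer matrix of rank 6; reducing to Smith normal form yields diagonal entries (1,1,1,1,1,1).

∂_2: C_2 → C_1 sends each 2-simplex [p,q,r] to [q,r] − [p,r] + [p,q]. For instance
  ∂[2,3,4] = [3,4] − [2,4] + [2,3],
  ∂[0,2,4] = [2,4] − [0,4] + [0,2].
The 18×12 boundary matrix has rank 12 and Smith normal form diag(1,1,1,1,1,1,1,1,1,1,1,2).

Reading off H_k = ker ∂_k / im ∂_{k+1}:

  H_0: rank C_0 − rank ∂_1 = 7 − 6 = 1, and the invariant factors of ∂_1 are all 1, so H_0 ≅ Z.
  H_1: rank ker ∂_1 − rank ∂_2 = (18 − 6) − 12 = 0, and ∂_2 has invariant factor 2 > 1, so H_1 ≅ Z/2.
  H_2: rank ker ∂_2 − rank ∂_3 = (12 − 12) − 0 = 0, and there is no ∂_3, so H_2 ≅ 0.

Hence the Betti numbers are b_0 = 1, b_1 = 0, b_2 = 0.

b_0 = 1, b_1 = 0, b_2 = 0.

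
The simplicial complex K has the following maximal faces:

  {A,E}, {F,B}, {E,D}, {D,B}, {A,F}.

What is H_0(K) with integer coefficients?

Order the vertices as A < B < D < E < F. Listing each simplex with vertices in this order, K has dimension 1 with simplices:

  0-simplices (5): A, B, D, E, F
  1-simplices (5): AE, AF, BD, BF, DE

so the chain groups are C_0 ≅ Z^5, C_1 ≅ Z^5.

∂_1: C_1 → C_0 is given by ∂[p,q] = [q] − [p]. For instance
  ∂BF = F − B.
This gives a 5×5 integer matrix of rank 4; reducing to Smith normal form yields diagonal entries (1,1,1,1).

Computing H_k = (kernel of ∂_k) / (image of ∂_{k+1}):

  H_0: rank C_0 − rank ∂_1 = 5 − 4 = 1, and the invariant factors of ∂_1 are all 1, so H_0 = Z.

(K is a triangulation of the circle S^1.)

H_0 ≅ Z.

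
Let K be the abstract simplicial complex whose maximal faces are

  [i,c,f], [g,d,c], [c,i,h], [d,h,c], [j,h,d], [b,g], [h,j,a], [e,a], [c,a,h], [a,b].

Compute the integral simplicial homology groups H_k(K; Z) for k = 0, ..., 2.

Fix the vertex order a < b < c < d < e < f < g < h < i < j and write every simplex with vertices in increasing order. Then dim K = 2 and the simplices of K are:

  0-simplices (10): a, b, c, d, e, f, g, h, i, j
  1-simplices (17): ab, ac, ae, ah, aj, bg, cd, cf, cg, ch, ci, dg, dh, dj, fi, hi, hj
  2-simplices (7): ach, ahj, cdg, cdh, cfi, chi, dhj

Hence C_0 ≅ Z^10, C_1 ≅ Z^17, C_2 ≅ Z^7.

The boundary map ∂_1: C_1 → C_0 sends each edge [p,q] (with p < q) to q − p.
As a 10×17 matrix over Z this has rank 9, with invariant factors (1,1,1,1,1,1,1,1,1).

Boundary ∂_2: C_2 → C_1 acts by ∂[p,q,r] = [q,r] − [p,r] + [p,q]. For instance
  ∂ach = ch − ah + ac,
  ∂cdh = dh − ch + cd.
This gives a 17×7 integer matrix of rank 7; reducing to Smith normal form yields diagonal entries (1,1,1,1,1,1,1).

From H_k ≅ ker(∂_k) / im(∂_{k+1}) we obtain:

  H_0: rank C_0 − rank ∂_1 = 10 − 9 = 1, and the invariant factors of ∂_1 are all 1, so H_0 ≅ Z.
  H_1: rank ker ∂_1 − rank ∂_2 = (17 − 9) − 7 = 1, and the invariant factors of ∂_2 are all 1, so H_1 ≅ Z.
  H_2: rank ker ∂_2 − rank ∂_3 = (7 − 7) − 0 = 0, and there is no ∂_3, so H_2 ≅ 0.

H_0 ≅ Z,  H_1 ≅ Z,  H_2 = 0.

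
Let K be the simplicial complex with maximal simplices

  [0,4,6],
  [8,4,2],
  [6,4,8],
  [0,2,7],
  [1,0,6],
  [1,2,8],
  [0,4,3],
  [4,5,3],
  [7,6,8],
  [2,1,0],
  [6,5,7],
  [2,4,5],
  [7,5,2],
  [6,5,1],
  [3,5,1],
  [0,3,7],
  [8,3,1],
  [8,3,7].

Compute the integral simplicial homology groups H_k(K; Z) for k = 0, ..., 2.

K has 9 vertices, 27 edges, 18 triangles.
rank ∂_0 = 0, rank ∂_1 = 8 ⇒ b_0 = 9 − 0 − 8 = 1; all invariant factors of ∂_1 are 1 so no torsion. So H_0 ≅ Z.
rank ∂_1 = 8, rank ∂_2 = 17 ⇒ b_1 = 27 − 8 − 17 = 2; all invariant factors of ∂_2 are 1 so no torsion. So H_1 ≅ Z^2.
rank ∂_2 = 17, rank ∂_3 = 0 ⇒ b_2 = 18 − 17 − 0 = 1. So H_2 ≅ Z.

H_0 = Z,  H_1 = Z^2,  H_2 = Z.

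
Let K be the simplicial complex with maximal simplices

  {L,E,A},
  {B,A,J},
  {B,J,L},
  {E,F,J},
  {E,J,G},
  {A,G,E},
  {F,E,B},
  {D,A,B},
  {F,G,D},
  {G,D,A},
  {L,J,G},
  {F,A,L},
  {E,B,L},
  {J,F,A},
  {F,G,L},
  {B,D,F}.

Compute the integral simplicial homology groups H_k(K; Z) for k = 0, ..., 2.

Fix the vertex order A < B < D < E < F < G < J < L and write every simplex with vertices in increasing order. Then dim K = 2 and the simplices of K are:

  0-simplices (8): A, B, D, E, F, G, J, L
  1-simplices (24): AB, AD, AE, AF, AG, AJ, AL, BD, BE, BF, BJ, BL, DF, DG, EF, EG, EJ, EL, FG, FJ, FL, GJ, GL, JL
  2-simplices (16): ABD, ABJ, ADG, AEG, AEL, AFJ, AFL, BDF, BEF, BEL, BJL, DFG, EFJ, EGJ, FGL, GJL

so the chain groups are C_0 ≅ Z^8, C_1 ≅ Z^24, C_2 ≅ Z^16.

Boundary ∂_1: C_1 → C_0 is given by ∂[p,q] = [q] − [p].
As a 8×24 matrix over Z this has rank 7, with invariant factors (1,1,1,1,1,1,1).

∂_2: C_2 → C_1 acts by ∂[p,q,r] = [q,r] − [p,r] + [p,q]. For instance
  ∂DFG = FG − DG + DF,
  ∂GJL = JL − GL + GJ.
This gives a 24×16 integer matrix of rank 15; reducing to Smith normal form yields diagonal entries (1,1,1,1,1,1,1,1,1,1,1,1,1,1,1).

Computing H_k = (kernel of ∂_k) / (image of ∂_{k+1}):

  H_0: rank C_0 − rank ∂_1 = 8 − 7 = 1, and the invariant factors of ∂_1 are all 1, so H_0 = Z.
  H_1: rank ker ∂_1 − rank ∂_2 = (24 − 7) − 15 = 2, and the invariant factors of ∂_2 are all 1, so H_1 = Z^2.
  H_2: rank ker ∂_2 − rank ∂_3 = (16 − 15) − 0 = 1, and there is no ∂_3, so H_2 = Z.

As a check, the Euler characteristic is 8 − 24 + 16 = 0, which agrees with 1 − 2 + 1 = 0.

H_0 = Z,  H_1 = Z^2,  H_2 = Z.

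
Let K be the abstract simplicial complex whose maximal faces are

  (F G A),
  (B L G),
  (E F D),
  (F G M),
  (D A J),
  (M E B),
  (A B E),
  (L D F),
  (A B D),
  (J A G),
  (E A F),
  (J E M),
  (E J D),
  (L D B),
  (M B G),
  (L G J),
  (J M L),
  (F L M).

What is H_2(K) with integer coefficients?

Fix the vertex order A < B < D < E < F < G < J < L < M and write every simplex with vertices in increasing order. Then dim K = 2 and the simplices of K are:

  0-simplices (9): A, B, D, E, F, G, J, L, M
  1-simplices (27): AB, AD, AE, AF, AG, AJ, BD, BE, BG, BL, BM, DE, DF, DJ, DL, EF, EJ, EM, FG, FL, FM, GJ, GL, GM, JL, JM, LM
  2-simplices (18): ABD, ABE, ADJ, AEF, AFG, AGJ, BDL, BEM, BGL, BGM, DEF, DEJ, DFL, EJM, FGM, FLM, GJL, JLM

giving chain groups C_0 ≅ Z^9, C_1 ≅ Z^27, C_2 ≅ Z^18.

∂_1: C_1 → C_0 is given by ∂[p,q] = [q] − [p].
This gives a 9×27 integer matrix of rank 8; reducing to Smith normal form yields diagonal entries (1,1,1,1,1,1,1,1).

∂_2: C_2 → C_1 maps a triangle to the signed sum of its edges. For instance
  ∂EJM = JM − EM + EJ,
  ∂ADJ = DJ − AJ + AD.
The resulting 27×18 matrix has rank 18, and its Smith normal form has invariant factors (1,1,1,1,1,1,1,1,1,1,1,1,1,1,1,1,1,2).

Computing H_k = (kernel of ∂_k) / (image of ∂_{k+1}):

  H_2: rank ker ∂_2 − rank ∂_3 = (18 − 18) − 0 = 0, and there is no ∂_3, so H_2 ≅ 0.

(K is a triangulation of the Klein bottle.)

H_2 = 0.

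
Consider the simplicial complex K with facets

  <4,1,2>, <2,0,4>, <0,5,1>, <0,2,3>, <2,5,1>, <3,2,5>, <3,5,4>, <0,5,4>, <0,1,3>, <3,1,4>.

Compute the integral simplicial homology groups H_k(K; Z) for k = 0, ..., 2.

H_0 = Z,  H_1 = Z/2Z,  H_2 = 0.

K has 6 vertices, 15 edges, 10 triangles.
rank ∂_0 = 0, rank ∂_1 = 5 ⇒ b_0 = 6 − 0 − 5 = 1; all invariant factors of ∂_1 are 1 so no torsion. So H_0 ≅ Z.
rank ∂_1 = 5, rank ∂_2 = 10 ⇒ b_1 = 15 − 5 − 10 = 0; ∂_2 has invariant factor(s) [2] giving torsion. So H_1 ≅ Z/2Z.
rank ∂_2 = 10, rank ∂_3 = 0 ⇒ b_2 = 10 − 10 − 0 = 0. So H_2 ≅ 0.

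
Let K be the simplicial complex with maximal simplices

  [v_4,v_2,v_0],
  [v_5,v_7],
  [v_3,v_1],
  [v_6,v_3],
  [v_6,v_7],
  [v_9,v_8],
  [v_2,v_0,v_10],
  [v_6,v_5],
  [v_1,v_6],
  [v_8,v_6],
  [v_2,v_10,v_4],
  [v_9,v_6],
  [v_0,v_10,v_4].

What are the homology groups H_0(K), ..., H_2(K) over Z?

K has 11 vertices, 15 edges, 4 triangles.
rank ∂_0 = 0, rank ∂_1 = 9 ⇒ b_0 = 11 − 0 − 9 = 2; all invariant factors of ∂_1 are 1 so no torsion. So H_0 ≅ Z^2.
rank ∂_1 = 9, rank ∂_2 = 3 ⇒ b_1 = 15 − 9 − 3 = 3; all invariant factors of ∂_2 are 1 so no torsion. So H_1 ≅ Z^3.
rank ∂_2 = 3, rank ∂_3 = 0 ⇒ b_2 = 4 − 3 − 0 = 1. So H_2 ≅ Z.

H_0 = Z^2,  H_1 = Z^3,  H_2 = Z.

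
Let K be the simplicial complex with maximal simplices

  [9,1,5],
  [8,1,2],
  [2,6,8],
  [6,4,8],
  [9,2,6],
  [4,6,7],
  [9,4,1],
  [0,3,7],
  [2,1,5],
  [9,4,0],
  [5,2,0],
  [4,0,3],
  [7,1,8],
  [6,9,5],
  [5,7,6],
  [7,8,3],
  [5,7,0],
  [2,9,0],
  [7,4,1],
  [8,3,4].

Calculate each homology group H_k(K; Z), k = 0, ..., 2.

H_0 ≅ Z,  H_1 ≅ Z × Z/2,  H_2 = 0.

Take the total order 0 < 1 < 2 < 3 < 4 < 5 < 6 < 7 < 8 < 9 on the vertex set. Then K (dimension 2) consists of the simplices:

  0-simplices (10): [0], [1], [2], [3], [4], [5], [6], [7], [8], [9]
  1-simplices (30): (30 of them)
  2-simplices (20): (20 of them)

giving chain groups C_0 ≅ Z^10, C_1 ≅ Z^30, C_2 ≅ Z^20.

Boundary ∂_1: C_1 → C_0 sends each edge [p,q] (with p < q) to q − p.
As a 10×30 matrix over Z this has rank 9, with invariant factors (1,1,1,1,1,1,1,1,1).

Boundary ∂_2: C_2 → C_1 maps a triangle to the signed sum of its edges. For instance
  ∂[2,6,9] = [6,9] − [2,9] + [2,6],
  ∂[3,7,8] = [7,8] − [3,8] + [3,7].
This gives a 30×20 integer matrix of rank 20; reducing to Smith normal form yields diagonal entries (1,1,1,1,1,1,1,1,1,1,1,1,1,1,1,1,1,1,1,2).

Reading off H_k = ker ∂_k / im ∂_{k+1}:

  H_0: rank C_0 − rank ∂_1 = 10 − 9 = 1, and the invariant factors of ∂_1 are all 1, so H_0 ≅ Z.
  H_1: rank ker ∂_1 − rank ∂_2 = (30 − 9) − 20 = 1, and ∂_2 has invariant factor 2 > 1, so H_1 ≅ Z × Z/2.
  H_2: rank ker ∂_2 − rank ∂_3 = (20 − 20) − 0 = 0, and there is no ∂_3, so H_2 ≅ 0.

As a check, the Euler characteristic is 10 − 30 + 20 = 0, which agrees with 1 − 1 + 0 = 0.
(K is a triangulation of the Klein bottle.)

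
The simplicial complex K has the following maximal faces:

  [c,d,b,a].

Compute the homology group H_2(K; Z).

H_2 = 0.

Order the vertices as a < b < c < d. Listing each simplex with vertices in this order, K has dimension 3 with simplices:

  0-simplices (4): a, b, c, d
  1-simplices (6): ab, ac, ad, bc, bd, cd
  2-simplices (4): abc, abd, acd, bcd
  3-simplices (1): abcd

giving chain groups C_0 ≅ Z^4, C_1 ≅ Z^6, C_2 ≅ Z^4, C_3 ≅ Z^1.

The boundary map ∂_1: C_1 → C_0 is given by ∂[p,q] = [q] − [p].
This gives a 4×6 integer matrix of rank 3; reducing to Smith normal form yields diagonal entries (1,1,1).

The boundary map ∂_2: C_2 → C_1 maps a triangle to the signed sum of its edges. For instance
  ∂abd = bd − ad + ab,
  ∂acd = cd − ad + ac.
The resulting 6×4 matrix has rank 3, and its Smith normal form has invariant factors (1,1,1).

The boundary map ∂_3: C_3 → C_2 sends each 3-simplex σ to the alternating sum Σ_i (−1)^i (σ with its i-th vertex removed). For instance
  ∂abcd = bcd − acd + abd − abc.
The resulting 4×1 matrix has rank 1, and its Smith normal form has invariant factors (1).

From H_k ≅ ker(∂_k) / im(∂_{k+1}) we obtain:

  H_2: rank ker ∂_2 − rank ∂_3 = (4 − 3) − 1 = 0, and the invariant factors of ∂_3 are all 1, so H_2 ≅ 0.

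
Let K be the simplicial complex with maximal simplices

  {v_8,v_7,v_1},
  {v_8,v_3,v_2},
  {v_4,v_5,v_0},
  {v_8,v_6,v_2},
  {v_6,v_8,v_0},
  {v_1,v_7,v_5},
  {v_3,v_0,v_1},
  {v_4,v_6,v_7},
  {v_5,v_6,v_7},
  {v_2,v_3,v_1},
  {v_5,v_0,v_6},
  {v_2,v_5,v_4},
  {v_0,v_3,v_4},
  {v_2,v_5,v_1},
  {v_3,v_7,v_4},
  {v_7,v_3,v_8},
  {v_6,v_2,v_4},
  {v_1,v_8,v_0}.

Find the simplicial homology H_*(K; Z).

K has 9 vertices, 27 edges, 18 triangles.
rank ∂_0 = 0, rank ∂_1 = 8 ⇒ b_0 = 9 − 0 − 8 = 1; all invariant factors of ∂_1 are 1 so no torsion. So H_0 = Z.
rank ∂_1 = 8, rank ∂_2 = 18 ⇒ b_1 = 27 − 8 − 18 = 1; ∂_2 has invariant factor(s) [2] giving torsion. So H_1 = Z ⊕ Z/2.
rank ∂_2 = 18, rank ∂_3 = 0 ⇒ b_2 = 18 − 18 − 0 = 0. So H_2 = 0.

H_0 = Z,  H_1 = Z ⊕ Z/2,  H_2 = 0.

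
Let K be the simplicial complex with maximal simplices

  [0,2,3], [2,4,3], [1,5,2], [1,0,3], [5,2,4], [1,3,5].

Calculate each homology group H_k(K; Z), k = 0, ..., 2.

We work with the vertex ordering 0 < 1 < 2 < 3 < 4 < 5. The simplices of K, each written with vertices in increasing order, are:

  0-simplices (6): [0], [1], [2], [3], [4], [5]
  1-simplices (12): [0,1], [0,2], [0,3], [1,2], [1,3], [1,5], [2,3], [2,4], [2,5], [3,4], [3,5], [4,5]
  2-simplices (6): [0,1,3], [0,2,3], [1,2,5], [1,3,5], [2,3,4], [2,4,5]

so the chain groups are C_0 ≅ Z^6, C_1 ≅ Z^12, C_2 ≅ Z^6.

∂_1: C_1 → C_0 sends each edge [p,q] (with p < q) to q − p.
The resulting 6×12 matrix has rank 5, and its Smith normal form has invariant factors (1,1,1,1,1).

Boundary ∂_2: C_2 → C_1 sends each 2-simplex [p,q,r] to [q,r] − [p,r] + [p,q]. For instance
  ∂[1,3,5] = [3,5] − [1,5] + [1,3],
  ∂[0,2,3] = [2,3] − [0,3] + [0,2].
This gives a 12×6 integer matrix of rank 6; reducing to Smith normal form yields diagonal entries (1,1,1,1,1,1).

From H_k ≅ ker(∂_k) / im(∂_{k+1}) we obtain:

  H_0: rank C_0 − rank ∂_1 = 6 − 5 = 1, and the invariant factors of ∂_1 are all 1, so H_0 ≅ Z.
  H_1: rank ker ∂_1 − rank ∂_2 = (12 − 5) − 6 = 1, and the invariant factors of ∂_2 are all 1, so H_1 ≅ Z.
  H_2: rank ker ∂_2 − rank ∂_3 = (6 − 6) − 0 = 0, and there is no ∂_3, so H_2 ≅ 0.

H_0 = Z,  H_1 = Z,  H_2 = 0.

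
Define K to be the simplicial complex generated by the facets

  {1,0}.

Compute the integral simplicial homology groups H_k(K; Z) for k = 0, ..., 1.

H_0 ≅ Z,  H_1 = 0.

We work with the vertex ordering 0 < 1. The simplices of K, each written with vertices in increasing order, are:

  0-simplices (2): [0], [1]
  1-simplices (1): [0,1]

giving chain groups C_0 ≅ Z^2, C_1 ≅ Z^1.

Boundary ∂_1: C_1 → C_0 sends each edge [p,q] (with p < q) to q − p. For instance
  ∂[0,1] = [1] − [0].
The 2×1 boundary matrix has rank 1 and Smith normal form diag(1).

Reading off H_k = ker ∂_k / im ∂_{k+1}:

  H_0: rank C_0 − rank ∂_1 = 2 − 1 = 1, and the invariant factors of ∂_1 are all 1, so H_0 = Z.
  H_1: rank ker ∂_1 − rank ∂_2 = (1 − 1) − 0 = 0, and there is no ∂_2, so H_1 = 0.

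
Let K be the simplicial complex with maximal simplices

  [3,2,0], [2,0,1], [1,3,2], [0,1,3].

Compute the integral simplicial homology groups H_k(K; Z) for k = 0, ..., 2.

We work with the vertex ordering 0 < 1 < 2 < 3. The simplices of K, each written with vertices in increasing order, are:

  0-simplices (4): [0], [1], [2], [3]
  1-simplices (6): [0,1], [0,2], [0,3], [1,2], [1,3], [2,3]
  2-simplices (4): [0,1,2], [0,1,3], [0,2,3], [1,2,3]

giving chain groups C_0 ≅ Z^4, C_1 ≅ Z^6, C_2 ≅ Z^4.

Boundary ∂_1: C_1 → C_0 maps an edge to its endpoints' difference, ∂[p,q] = q − p. For instance
  ∂[1,2] = [2] − [1].
The 4×6 boundary matrix has rank 3 and Smith normal form diag(1,1,1).

Boundary ∂_2: C_2 → C_1 acts by ∂[p,q,r] = [q,r] − [p,r] + [p,q]. For instance
  ∂[0,1,3] = [1,3] − [0,3] + [0,1],
  ∂[0,1,2] = [1,2] − [0,2] + [0,1].
The 6×4 boundary matrix has rank 3 and Smith normal form diag(1,1,1).

From H_k ≅ ker(∂_k) / im(∂_{k+1}) we obtain:

  H_0: rank C_0 − rank ∂_1 = 4 − 3 = 1, and the invariant factors of ∂_1 are all 1, so H_0 = Z.
  H_1: rank ker ∂_1 − rank ∂_2 = (6 − 3) − 3 = 0, and the invariant factors of ∂_2 are all 1, so H_1 = 0.
  H_2: rank ker ∂_2 − rank ∂_3 = (4 − 3) − 0 = 1, and there is no ∂_3, so H_2 = Z.

As a check, the Euler characteristic is 4 − 6 + 4 = 2, which agrees with 1 − 0 + 1 = 2.
(K is a triangulation of the 2-sphere S^2.)

H_0 = Z,  H_1 = 0,  H_2 = Z.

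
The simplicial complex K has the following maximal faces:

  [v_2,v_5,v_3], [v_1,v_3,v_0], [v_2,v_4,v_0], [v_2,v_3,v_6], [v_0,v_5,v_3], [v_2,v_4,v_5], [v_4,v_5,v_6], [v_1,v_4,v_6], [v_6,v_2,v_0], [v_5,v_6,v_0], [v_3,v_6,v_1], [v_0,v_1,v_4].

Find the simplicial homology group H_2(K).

Order the vertices as v_0 < v_1 < v_2 < v_3 < v_4 < v_5 < v_6. Listing each simplex with vertices in this order, K has dimension 2 with simplices:

  0-simplices (7): [v_0], [v_1], [v_2], [v_3], [v_4], [v_5], [v_6]
  1-simplices (18): (18 of them)
  2-simplices (12): (12 of them)

giving chain groups C_0 ≅ Z^7, C_1 ≅ Z^18, C_2 ≅ Z^12.

∂_1: C_1 → C_0 is given by ∂[p,q] = [q] − [p]. For instance
  ∂[v_1,v_4] = [v_4] − [v_1].
The 7×18 boundary matrix has rank 6 and Smith normal form diag(1,1,1,1,1,1).

The boundary map ∂_2: C_2 → C_1 maps a triangle to the signed sum of its edges. For instance
  ∂[v_0,v_5,v_6] = [v_5,v_6] − [v_0,v_6] + [v_0,v_5],
  ∂[v_2,v_3,v_6] = [v_3,v_6] − [v_2,v_6] + [v_2,v_3].
The 18×12 boundary matrix has rank 12 and Smith normal form diag(1,1,1,1,1,1,1,1,1,1,1,2).

Reading off H_k = ker ∂_k / im ∂_{k+1}:

  H_2: rank ker ∂_2 − rank ∂_3 = (12 − 12) − 0 = 0, and there is no ∂_3, so H_2 = 0.

H_2 = 0.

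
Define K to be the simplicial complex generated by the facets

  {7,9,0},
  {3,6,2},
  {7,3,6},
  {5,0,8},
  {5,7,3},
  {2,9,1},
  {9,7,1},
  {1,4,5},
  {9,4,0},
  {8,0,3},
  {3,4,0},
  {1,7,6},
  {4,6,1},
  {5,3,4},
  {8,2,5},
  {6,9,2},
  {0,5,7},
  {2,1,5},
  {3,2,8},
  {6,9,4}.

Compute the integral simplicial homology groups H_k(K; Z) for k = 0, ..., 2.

H_0 ≅ Z,  H_1 ≅ Z ⊕ Z/2,  H_2 = 0.

We work with the vertex ordering 0 < 1 < 2 < 3 < 4 < 5 < 6 < 7 < 8 < 9. The simplices of K, each written with vertices in increasing order, are:

  0-simplices (10): [0], [1], [2], [3], [4], [5], [6], [7], [8], [9]
  1-simplices (30): (30 of them)
  2-simplices (20): (20 of them)

giving chain groups C_0 ≅ Z^10, C_1 ≅ Z^30, C_2 ≅ Z^20.

∂_1: C_1 → C_0 is given by ∂[p,q] = [q] − [p].
This gives a 10×30 integer matrix of rank 9; reducing to Smith normal form yields diagonal entries (1,1,1,1,1,1,1,1,1).

∂_2: C_2 → C_1 acts by ∂[p,q,r] = [q,r] − [p,r] + [p,q]. For instance
  ∂[3,6,7] = [6,7] − [3,7] + [3,6],
  ∂[0,7,9] = [7,9] − [0,9] + [0,7].
As a 30×20 matrix over Z this has rank 20, with invariant factors (1,1,1,1,1,1,1,1,1,1,1,1,1,1,1,1,1,1,1,2).

Reading off H_k = ker ∂_k / im ∂_{k+1}:

  H_0: rank C_0 − rank ∂_1 = 10 − 9 = 1, and the invariant factors of ∂_1 are all 1, so H_0 = Z.
  H_1: rank ker ∂_1 − rank ∂_2 = (30 − 9) − 20 = 1, and ∂_2 has invariant factor 2 > 1, so H_1 = Z ⊕ Z/2.
  H_2: rank ker ∂_2 − rank ∂_3 = (20 − 20) − 0 = 0, and there is no ∂_3, so H_2 = 0.

As a check, the Euler characteristic is 10 − 30 + 20 = 0, which agrees with 1 − 1 + 0 = 0.
(K is a triangulation of the Klein bottle.)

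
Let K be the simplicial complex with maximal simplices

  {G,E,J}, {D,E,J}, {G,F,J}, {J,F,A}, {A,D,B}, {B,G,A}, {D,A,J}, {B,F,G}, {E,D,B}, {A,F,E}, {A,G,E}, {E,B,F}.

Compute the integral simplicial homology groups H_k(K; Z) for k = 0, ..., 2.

Order the vertices as A < B < D < E < F < G < J. Listing each simplex with vertices in this order, K has dimension 2 with simplices:

  0-simplices (7): A, B, D, E, F, G, J
  1-simplices (18): AB, AD, AE, AF, AG, AJ, BD, BE, BF, BG, DE, DJ, EF, EG, EJ, FG, FJ, GJ
  2-simplices (12): ABD, ABG, ADJ, AEF, AEG, AFJ, BDE, BEF, BFG, DEJ, EGJ, FGJ

Hence C_0 ≅ Z^7, C_1 ≅ Z^18, C_2 ≅ Z^12.

Boundary ∂_1: C_1 → C_0 sends each edge [p,q] (with p < q) to q − p.
This gives a 7×18 integer matrix of rank 6; reducing to Smith normal form yields diagonal entries (1,1,1,1,1,1).

∂_2: C_2 → C_1 maps a triangle to the signed sum of its edges. For instance
  ∂AFJ = FJ − AJ + AF,
  ∂ABD = BD − AD + AB.
The 18×12 boundary matrix has rank 12 and Smith normal form diag(1,1,1,1,1,1,1,1,1,1,1,2).

Now H_k = ker ∂_k / im ∂_{k+1}, so:

  H_0: rank C_0 − rank ∂_1 = 7 − 6 = 1, and the invariant factors of ∂_1 are all 1, so H_0 = Z.
  H_1: rank ker ∂_1 − rank ∂_2 = (18 − 6) − 12 = 0, and ∂_2 has invariant factor 2 > 1, so H_1 = Z/2.
  H_2: rank ker ∂_2 − rank ∂_3 = (12 − 12) − 0 = 0, and there is no ∂_3, so H_2 = 0.

H_0 = Z,  H_1 = Z/2,  H_2 = 0.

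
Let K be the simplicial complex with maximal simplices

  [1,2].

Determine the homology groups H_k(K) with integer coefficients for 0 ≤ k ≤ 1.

H_0 ≅ Z,  H_1 = 0.

Order the vertices as 1 < 2. Listing each simplex with vertices in this order, K has dimension 1 with simplices:

  0-simplices (2): [1], [2]
  1-simplices (1): [1,2]

giving chain groups C_0 ≅ Z^2, C_1 ≅ Z^1.

Boundary ∂_1: C_1 → C_0 is given by ∂[p,q] = [q] − [p]. For instance
  ∂[1,2] = [2] − [1].
This gives a 2×1 integer matrix of rank 1; reducing to Smith normal form yields diagonal entries (1).

Reading off H_k = ker ∂_k / im ∂_{k+1}:

  H_0: rank C_0 − rank ∂_1 = 2 − 1 = 1, and the invariant factors of ∂_1 are all 1, so H_0 = Z.
  H_1: rank ker ∂_1 − rank ∂_2 = (1 − 1) − 0 = 0, and there is no ∂_2, so H_1 = 0.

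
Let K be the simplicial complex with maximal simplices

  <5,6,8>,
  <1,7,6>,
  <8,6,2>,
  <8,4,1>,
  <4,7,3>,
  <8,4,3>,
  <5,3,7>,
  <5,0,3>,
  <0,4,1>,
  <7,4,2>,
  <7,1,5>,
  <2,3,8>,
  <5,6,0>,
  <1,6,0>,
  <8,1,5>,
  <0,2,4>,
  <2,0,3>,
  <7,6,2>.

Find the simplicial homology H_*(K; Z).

H_0 ≅ Z,  H_1 ≅ Z × Z/2,  H_2 = 0.

K has 9 vertices, 27 edges, 18 triangles.
rank ∂_0 = 0, rank ∂_1 = 8 ⇒ b_0 = 9 − 0 − 8 = 1; all invariant factors of ∂_1 are 1 so no torsion. So H_0 = Z.
rank ∂_1 = 8, rank ∂_2 = 18 ⇒ b_1 = 27 − 8 − 18 = 1; ∂_2 has invariant factor(s) [2] giving torsion. So H_1 = Z × Z/2.
rank ∂_2 = 18, rank ∂_3 = 0 ⇒ b_2 = 18 − 18 − 0 = 0. So H_2 = 0.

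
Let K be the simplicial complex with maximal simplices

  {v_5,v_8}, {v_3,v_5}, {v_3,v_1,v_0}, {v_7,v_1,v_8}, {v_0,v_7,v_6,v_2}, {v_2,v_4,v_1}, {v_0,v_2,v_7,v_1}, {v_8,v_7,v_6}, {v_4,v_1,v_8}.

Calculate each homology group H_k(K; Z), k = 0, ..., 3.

Take the total order v_0 < v_1 < v_2 < v_3 < v_4 < v_5 < v_6 < v_7 < v_8 on the vertex set. Then K (dimension 3) consists of the simplices:

  0-simplices (9): [v_0], [v_1], [v_2], [v_3], [v_4], [v_5], [v_6], [v_7], [v_8]
  1-simplices (19): (19 of them)
  2-simplices (12): (12 of them)
  3-simplices (2): [v_0,v_1,v_2,v_7], [v_0,v_2,v_6,v_7]

Hence C_0 ≅ Z^9, C_1 ≅ Z^19, C_2 ≅ Z^12, C_3 ≅ Z^2.

Boundary ∂_1: C_1 → C_0 is given by ∂[p,q] = [q] − [p].
As a 9×19 matrix over Z this has rank 8, with invariant factors (1,1,1,1,1,1,1,1).

Boundary ∂_2: C_2 → C_1 sends each 2-simplex [p,q,r] to [q,r] − [p,r] + [p,q]. For instance
  ∂[v_6,v_7,v_8] = [v_7,v_8] − [v_6,v_8] + [v_6,v_7],
  ∂[v_0,v_6,v_7] = [v_6,v_7] − [v_0,v_7] + [v_0,v_6].
The 19×12 boundary matrix has rank 10 and Smith normal form diag(1,1,1,1,1,1,1,1,1,1).

Boundary ∂_3: C_3 → C_2 sends each 3-simplex σ to the alternating sum Σ_i (−1)^i (σ with its i-th vertex removed). For instance
  ∂[v_0,v_2,v_6,v_7] = [v_2,v_6,v_7] − [v_0,v_6,v_7] + [v_0,v_2,v_7] − [v_0,v_2,v_6],
  ∂[v_0,v_1,v_2,v_7] = [v_1,v_2,v_7] − [v_0,v_2,v_7] + [v_0,v_1,v_7] − [v_0,v_1,v_2].
As a 12×2 matrix over Z this has rank 2, with invariant factors (1,1).

Reading off H_k = ker ∂_k / im ∂_{k+1}:

  H_0: rank C_0 − rank ∂_1 = 9 − 8 = 1, and the invariant factors of ∂_1 are all 1, so H_0 ≅ Z.
  H_1: rank ker ∂_1 − rank ∂_2 = (19 − 8) − 10 = 1, and the invariant factors of ∂_2 are all 1, so H_1 ≅ Z.
  H_2: rank ker ∂_2 − rank ∂_3 = (12 − 10) − 2 = 0, and the invariant factors of ∂_3 are all 1, so H_2 ≅ 0.
  H_3: rank ker ∂_3 − rank ∂_4 = (2 − 2) − 0 = 0, and there is no ∂_4, so H_3 ≅ 0.

As a check, the Euler characteristic is 9 − 19 + 12 − 2 = 0, which agrees with 1 − 1 + 0 − 0 = 0.

H_0 = Z,  H_1 = Z,  H_2 = 0,  H_3 = 0.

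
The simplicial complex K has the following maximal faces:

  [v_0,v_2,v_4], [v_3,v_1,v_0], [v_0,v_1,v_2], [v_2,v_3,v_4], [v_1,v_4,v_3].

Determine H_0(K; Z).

Fix the vertex order v_0 < v_1 < v_2 < v_3 < v_4 and write every simplex with vertices in increasing order. Then dim K = 2 and the simplices of K are:

  0-simplices (5): [v_0], [v_1], [v_2], [v_3], [v_4]
  1-simplices (10): [v_0,v_1], [v_0,v_2], [v_0,v_3], [v_0,v_4], [v_1,v_2], [v_1,v_3], [v_1,v_4], [v_2,v_3], [v_2,v_4], [v_3,v_4]
  2-simplices (5): [v_0,v_1,v_2], [v_0,v_1,v_3], [v_0,v_2,v_4], [v_1,v_3,v_4], [v_2,v_3,v_4]

so the chain groups are C_0 ≅ Z^5, C_1 ≅ Z^10, C_2 ≅ Z^5.

The boundary map ∂_1: C_1 → C_0 is given by ∂[p,q] = [q] − [p]. For instance
  ∂[v_0,v_2] = [v_2] − [v_0].
This gives a 5×10 integer matrix of rank 4; reducing to Smith normal form yields diagonal entries (1,1,1,1).

Boundary ∂_2: C_2 → C_1 sends each 2-simplex [p,q,r] to [q,r] − [p,r] + [p,q]. For instance
  ∂[v_0,v_2,v_4] = [v_2,v_4] − [v_0,v_4] + [v_0,v_2],
  ∂[v_1,v_3,v_4] = [v_3,v_4] − [v_1,v_4] + [v_1,v_3].
As a 10×5 matrix over Z this has rank 5, with invariant factors (1,1,1,1,1).

Computing H_k = (kernel of ∂_k) / (image of ∂_{k+1}):

  H_0: rank C_0 − rank ∂_1 = 5 − 4 = 1, and the invariant factors of ∂_1 are all 1, so H_0 = Z.

(K is a triangulation of the Möbius band.)

H_0 = Z.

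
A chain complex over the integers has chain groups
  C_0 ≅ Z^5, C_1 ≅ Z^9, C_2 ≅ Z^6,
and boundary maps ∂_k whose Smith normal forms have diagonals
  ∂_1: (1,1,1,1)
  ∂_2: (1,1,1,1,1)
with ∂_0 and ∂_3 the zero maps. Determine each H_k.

H_0: b_0 = 5 − 0 − 4 = 1; torsion from ∂_1 factors > 1: none. So H_0 ≅ Z.
H_1: b_1 = 9 − 4 − 5 = 0; torsion from ∂_2 factors > 1: none. So H_1 ≅ 0.
H_2: b_2 = 6 − 5 − 0 = 1; torsion from ∂_3 factors > 1: none. So H_2 ≅ Z.

H_0 ≅ Z,  H_1 = 0,  H_2 ≅ Z.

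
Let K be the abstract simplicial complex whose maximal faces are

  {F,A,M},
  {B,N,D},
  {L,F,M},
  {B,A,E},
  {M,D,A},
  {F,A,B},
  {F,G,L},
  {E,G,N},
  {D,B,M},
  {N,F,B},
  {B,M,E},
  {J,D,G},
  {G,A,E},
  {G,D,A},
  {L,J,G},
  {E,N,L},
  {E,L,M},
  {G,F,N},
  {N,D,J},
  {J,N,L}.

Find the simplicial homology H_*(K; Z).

H_0 = Z,  H_1 = Z ⊕ Z/2,  H_2 = 0.

Order the vertices as A < B < D < E < F < G < J < L < M < N. Listing each simplex with vertices in this order, K has dimension 2 with simplices:

  0-simplices (10): A, B, D, E, F, G, J, L, M, N
  1-simplices (30): AB, AD, AE, AF, AG, AM, BD, BE, BF, BM, BN, DG, DJ, DM, DN, EG, EL, EM, EN, FG, FL, FM, FN, GJ, GL, GN, JL, JN, LM, LN
  2-simplices (20): ABE, ABF, ADG, ADM, AEG, AFM, BDM, BDN, BEM, BFN, DGJ, DJN, EGN, ELM, ELN, FGL, FGN, FLM, GJL, JLN

Hence C_0 ≅ Z^10, C_1 ≅ Z^30, C_2 ≅ Z^20.

The boundary map ∂_1: C_1 → C_0 maps an edge to its endpoints' difference, ∂[p,q] = q − p. For instance
  ∂LN = N − L.
This gives a 10×30 integer matrix of rank 9; reducing to Smith normal form yields diagonal entries (1,1,1,1,1,1,1,1,1).

∂_2: C_2 → C_1 sends each 2-simplex [p,q,r] to [q,r] − [p,r] + [p,q]. For instance
  ∂DJN = JN − DN + DJ,
  ∂BDM = DM − BM + BD.
As a 30×20 matrix over Z this has rank 20, with invariant factors (1,1,1,1,1,1,1,1,1,1,1,1,1,1,1,1,1,1,1,2).

Reading off H_k = ker ∂_k / im ∂_{k+1}:

  H_0: rank C_0 − rank ∂_1 = 10 − 9 = 1, and the invariant factors of ∂_1 are all 1, so H_0 ≅ Z.
  H_1: rank ker ∂_1 − rank ∂_2 = (30 − 9) − 20 = 1, and ∂_2 has invariant factor 2 > 1, so H_1 ≅ Z ⊕ Z/2.
  H_2: rank ker ∂_2 − rank ∂_3 = (20 − 20) − 0 = 0, and there is no ∂_3, so H_2 ≅ 0.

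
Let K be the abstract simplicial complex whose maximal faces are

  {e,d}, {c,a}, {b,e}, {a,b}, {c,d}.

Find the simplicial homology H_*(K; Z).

Fix the vertex order a < b < c < d < e and write every simplex with vertices in increasing order. Then dim K = 1 and the simplices of K are:

  0-simplices (5): a, b, c, d, e
  1-simplices (5): ab, ac, be, cd, de

Hence C_0 ≅ Z^5, C_1 ≅ Z^5.

Boundary ∂_1: C_1 → C_0 maps an edge to its endpoints' difference, ∂[p,q] = q − p. For instance
  ∂be = e − b.
As a 5×5 matrix over Z this has rank 4, with invariant factors (1,1,1,1).

Computing H_k = (kernel of ∂_k) / (image of ∂_{k+1}):

  H_0: rank C_0 − rank ∂_1 = 5 − 4 = 1, and the invariant factors of ∂_1 are all 1, so H_0 ≅ Z.
  H_1: rank ker ∂_1 − rank ∂_2 = (5 − 4) − 0 = 1, and there is no ∂_2, so H_1 ≅ Z.

(K is a triangulation of the circle S^1.)

H_0 ≅ Z,  H_1 ≅ Z.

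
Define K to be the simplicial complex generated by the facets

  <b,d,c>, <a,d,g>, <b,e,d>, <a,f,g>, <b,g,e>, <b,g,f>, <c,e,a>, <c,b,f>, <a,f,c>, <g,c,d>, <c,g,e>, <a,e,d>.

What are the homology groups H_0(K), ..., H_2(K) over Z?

Fix the vertex order a < b < c < d < e < f < g and write every simplex with vertices in increasing order. Then dim K = 2 and the simplices of K are:

  0-simplices (7): a, b, c, d, e, f, g
  1-simplices (18): ac, ad, ae, af, ag, bc, bd, be, bf, bg, cd, ce, cf, cg, de, dg, eg, fg
  2-simplices (12): ace, acf, ade, adg, afg, bcd, bcf, bde, beg, bfg, cdg, ceg

so the chain groups are C_0 ≅ Z^7, C_1 ≅ Z^18, C_2 ≅ Z^12.

The boundary map ∂_1: C_1 → C_0 sends each edge [p,q] (with p < q) to q − p. For instance
  ∂af = f − a.
As a 7×18 matrix over Z this has rank 6, with invariant factors (1,1,1,1,1,1).

∂_2: C_2 → C_1 maps a triangle to the signed sum of its edges. For instance
  ∂bcd = cd − bd + bc,
  ∂ceg = eg − cg + ce.
This gives a 18×12 integer matrix of rank 12; reducing to Smith normal form yields diagonal entries (1,1,1,1,1,1,1,1,1,1,1,2).

From H_k ≅ ker(∂_k) / im(∂_{k+1}) we obtain:

  H_0: rank C_0 − rank ∂_1 = 7 − 6 = 1, and the invariant factors of ∂_1 are all 1, so H_0 = Z.
  H_1: rank ker ∂_1 − rank ∂_2 = (18 − 6) − 12 = 0, and ∂_2 has invariant factor 2 > 1, so H_1 = Z/2.
  H_2: rank ker ∂_2 − rank ∂_3 = (12 − 12) − 0 = 0, and there is no ∂_3, so H_2 = 0.

(K is a triangulation of the real projective plane RP^2.)

H_0 ≅ Z,  H_1 ≅ Z/2,  H_2 = 0.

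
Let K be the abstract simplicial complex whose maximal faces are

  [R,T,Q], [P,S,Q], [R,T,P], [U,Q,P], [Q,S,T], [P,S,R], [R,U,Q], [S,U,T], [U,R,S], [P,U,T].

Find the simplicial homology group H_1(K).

Fix the vertex order P < Q < R < S < T < U and write every simplex with vertices in increasing order. Then dim K = 2 and the simplices of K are:

  0-simplices (6): P, Q, R, S, T, U
  1-simplices (15): PQ, PR, PS, PT, PU, QR, QS, QT, QU, RS, RT, RU, ST, SU, TU
  2-simplices (10): PQS, PQU, PRS, PRT, PTU, QRT, QRU, QST, RSU, STU

so the chain groups are C_0 ≅ Z^6, C_1 ≅ Z^15, C_2 ≅ Z^10.

The boundary map ∂_1: C_1 → C_0 maps an edge to its endpoints' difference, ∂[p,q] = q − p. For instance
  ∂TU = U − T.
This gives a 6×15 integer matrix of rank 5; reducing to Smith normal form yields diagonal entries (1,1,1,1,1).

∂_2: C_2 → C_1 acts by ∂[p,q,r] = [q,r] − [p,r] + [p,q]. For instance
  ∂STU = TU − SU + ST,
  ∂PRS = RS − PS + PR.
As a 15×10 matrix over Z this has rank 10, with invariant factors (1,1,1,1,1,1,1,1,1,2).

Reading off H_k = ker ∂_k / im ∂_{k+1}:

  H_1: rank ker ∂_1 − rank ∂_2 = (15 − 5) − 10 = 0, and ∂_2 has invariant factor 2 > 1, so H_1 = Z/2.

H_1 = Z/2.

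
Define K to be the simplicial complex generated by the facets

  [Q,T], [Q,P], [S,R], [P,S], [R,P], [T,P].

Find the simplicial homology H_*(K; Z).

Order the vertices as P < Q < R < S < T. Listing each simplex with vertices in this order, K has dimension 1 with simplices:

  0-simplices (5): P, Q, R, S, T
  1-simplices (6): PQ, PR, PS, PT, QT, RS

giving chain groups C_0 ≅ Z^5, C_1 ≅ Z^6.

The boundary map ∂_1: C_1 → C_0 maps an edge to its endpoints' difference, ∂[p,q] = q − p.
The 5×6 boundary matrix has rank 4 and Smith normal form diag(1,1,1,1).

From H_k ≅ ker(∂_k) / im(∂_{k+1}) we obtain:

  H_0: rank C_0 − rank ∂_1 = 5 − 4 = 1, and the invariant factors of ∂_1 are all 1, so H_0 ≅ Z.
  H_1: rank ker ∂_1 − rank ∂_2 = (6 − 4) − 0 = 2, and there is no ∂_2, so H_1 ≅ Z^2.

As a check, the Euler characteristic is 5 − 6 = -1, which agrees with 1 − 2 = -1.
(K is a triangulation of a wedge of 2 circles.)

H_0 = Z,  H_1 = Z^2.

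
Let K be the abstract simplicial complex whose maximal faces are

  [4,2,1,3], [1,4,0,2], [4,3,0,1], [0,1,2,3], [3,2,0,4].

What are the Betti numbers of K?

Fix the vertex order 0 < 1 < 2 < 3 < 4 and write every simplex with vertices in increasing order. Then dim K = 3 and the simplices of K are:

  0-simplices (5): [0], [1], [2], [3], [4]
  1-simplices (10): [0,1], [0,2], [0,3], [0,4], [1,2], [1,3], [1,4], [2,3], [2,4], [3,4]
  2-simplices (10): [0,1,2], [0,1,3], [0,1,4], [0,2,3], [0,2,4], [0,3,4], [1,2,3], [1,2,4], [1,3,4], [2,3,4]
  3-simplices (5): [0,1,2,3], [0,1,2,4], [0,1,3,4], [0,2,3,4], [1,2,3,4]

Hence C_0 ≅ Z^5, C_1 ≅ Z^10, C_2 ≅ Z^10, C_3 ≅ Z^5.

∂_1: C_1 → C_0 maps an edge to its endpoints' difference, ∂[p,q] = q − p. For instance
  ∂[0,1] = [1] − [0].
The 5×10 boundary matrix has rank 4 and Smith normal form diag(1,1,1,1).

∂_2: C_2 → C_1 sends each 2-simplex [p,q,r] to [q,r] − [p,r] + [p,q]. For instance
  ∂[0,3,4] = [3,4] − [0,4] + [0,3],
  ∂[2,3,4] = [3,4] − [2,4] + [2,3].
The resulting 10×10 matrix has rank 6, and its Smith normal form has invariant factors (1,1,1,1,1,1).

∂_3: C_3 → C_2 sends each 3-simplex σ to the alternating sum Σ_i (−1)^i (σ with its i-th vertex removed). For instance
  ∂[0,1,2,3] = [1,2,3] − [0,2,3] + [0,1,3] − [0,1,2],
  ∂[0,1,3,4] = [1,3,4] − [0,3,4] + [0,1,4] − [0,1,3].
The 10×5 boundary matrix has rank 4 and Smith normal form diag(1,1,1,1).

Now H_k = ker ∂_k / im ∂_{k+1}, so:

  H_0: rank C_0 − rank ∂_1 = 5 − 4 = 1, and the invariant factors of ∂_1 are all 1, so H_0 = Z.
  H_1: rank ker ∂_1 − rank ∂_2 = (10 − 4) − 6 = 0, and the invariant factors of ∂_2 are all 1, so H_1 = 0.
  H_2: rank ker ∂_2 − rank ∂_3 = (10 − 6) − 4 = 0, and the invariant factors of ∂_3 are all 1, so H_2 = 0.
  H_3: rank ker ∂_3 − rank ∂_4 = (5 − 4) − 0 = 1, and there is no ∂_4, so H_3 = Z.

(K is a triangulation of the 3-sphere S^3.)

Hence the Betti numbers are b_0 = 1, b_1 = 0, b_2 = 0, b_3 = 1.

b_0 = 1, b_1 = 0, b_2 = 0, b_3 = 1.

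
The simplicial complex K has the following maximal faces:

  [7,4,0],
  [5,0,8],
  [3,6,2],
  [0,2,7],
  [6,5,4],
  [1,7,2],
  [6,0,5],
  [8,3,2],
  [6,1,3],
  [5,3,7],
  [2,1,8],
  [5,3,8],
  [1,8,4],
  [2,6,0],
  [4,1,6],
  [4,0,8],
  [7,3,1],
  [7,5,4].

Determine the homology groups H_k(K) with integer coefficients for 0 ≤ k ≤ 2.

H_0 = Z,  H_1 = Z × Z/2,  H_2 = 0.

Order the vertices as 0 < 1 < 2 < 3 < 4 < 5 < 6 < 7 < 8. Listing each simplex with vertices in this order, K has dimension 2 with simplices:

  0-simplices (9): [0], [1], [2], [3], [4], [5], [6], [7], [8]
  1-simplices (27): (27 of them)
  2-simplices (18): [0,2,6], [0,2,7], [0,4,7], [0,4,8], [0,5,6], [0,5,8], [1,2,7], [1,2,8], [1,3,6], [1,3,7], [1,4,6], [1,4,8], [2,3,6], [2,3,8], [3,5,7], [3,5,8], [4,5,6], [4,5,7]

so the chain groups are C_0 ≅ Z^9, C_1 ≅ Z^27, C_2 ≅ Z^18.

Boundary ∂_1: C_1 → C_0 sends each edge [p,q] (with p < q) to q − p.
This gives a 9×27 integer matrix of rank 8; reducing to Smith normal form yields diagonal entries (1,1,1,1,1,1,1,1).

Boundary ∂_2: C_2 → C_1 acts by ∂[p,q,r] = [q,r] − [p,r] + [p,q]. For instance
  ∂[4,5,6] = [5,6] − [4,6] + [4,5],
  ∂[2,3,6] = [3,6] − [2,6] + [2,3].
As a 27×18 matrix over Z this has rank 18, with invariant factors (1,1,1,1,1,1,1,1,1,1,1,1,1,1,1,1,1,2).

Now H_k = ker ∂_k / im ∂_{k+1}, so:

  H_0: rank C_0 − rank ∂_1 = 9 − 8 = 1, and the invariant factors of ∂_1 are all 1, so H_0 ≅ Z.
  H_1: rank ker ∂_1 − rank ∂_2 = (27 − 8) − 18 = 1, and ∂_2 has invariant factor 2 > 1, so H_1 ≅ Z × Z/2.
  H_2: rank ker ∂_2 − rank ∂_3 = (18 − 18) − 0 = 0, and there is no ∂_3, so H_2 ≅ 0.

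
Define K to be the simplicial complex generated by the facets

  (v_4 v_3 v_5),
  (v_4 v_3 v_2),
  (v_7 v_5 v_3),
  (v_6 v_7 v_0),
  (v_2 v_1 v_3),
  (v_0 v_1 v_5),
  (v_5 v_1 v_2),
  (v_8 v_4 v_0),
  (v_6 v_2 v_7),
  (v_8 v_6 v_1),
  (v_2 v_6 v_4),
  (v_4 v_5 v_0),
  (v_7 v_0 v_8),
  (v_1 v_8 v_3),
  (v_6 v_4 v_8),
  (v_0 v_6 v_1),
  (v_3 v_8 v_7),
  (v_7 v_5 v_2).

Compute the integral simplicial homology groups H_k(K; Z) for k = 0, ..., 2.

H_0 = Z,  H_1 = Z ⊕ Z/2,  H_2 = 0.

Fix the vertex order v_0 < v_1 < v_2 < v_3 < v_4 < v_5 < v_6 < v_7 < v_8 and write every simplex with vertices in increasing order. Then dim K = 2 and the simplices of K are:

  0-simplices (9): [v_0], [v_1], [v_2], [v_3], [v_4], [v_5], [v_6], [v_7], [v_8]
  1-simplices (27): (27 of them)
  2-simplices (18): (18 of them)

Hence C_0 ≅ Z^9, C_1 ≅ Z^27, C_2 ≅ Z^18.

∂_1: C_1 → C_0 is given by ∂[p,q] = [q] − [p].
As a 9×27 matrix over Z this has rank 8, with invariant factors (1,1,1,1,1,1,1,1).

The boundary map ∂_2: C_2 → C_1 maps a triangle to the signed sum of its edges. For instance
  ∂[v_4,v_6,v_8] = [v_6,v_8] − [v_4,v_8] + [v_4,v_6],
  ∂[v_3,v_5,v_7] = [v_5,v_7] − [v_3,v_7] + [v_3,v_5].
This gives a 27×18 integer matrix of rank 18; reducing to Smith normal form yields diagonal entries (1,1,1,1,1,1,1,1,1,1,1,1,1,1,1,1,1,2).

Now H_k = ker ∂_k / im ∂_{k+1}, so:

  H_0: rank C_0 − rank ∂_1 = 9 − 8 = 1, and the invariant factors of ∂_1 are all 1, so H_0 = Z.
  H_1: rank ker ∂_1 − rank ∂_2 = (27 − 8) − 18 = 1, and ∂_2 has invariant factor 2 > 1, so H_1 = Z ⊕ Z/2.
  H_2: rank ker ∂_2 − rank ∂_3 = (18 − 18) − 0 = 0, and there is no ∂_3, so H_2 = 0.

As a check, the Euler characteristic is 9 − 27 + 18 = 0, which agrees with 1 − 1 + 0 = 0.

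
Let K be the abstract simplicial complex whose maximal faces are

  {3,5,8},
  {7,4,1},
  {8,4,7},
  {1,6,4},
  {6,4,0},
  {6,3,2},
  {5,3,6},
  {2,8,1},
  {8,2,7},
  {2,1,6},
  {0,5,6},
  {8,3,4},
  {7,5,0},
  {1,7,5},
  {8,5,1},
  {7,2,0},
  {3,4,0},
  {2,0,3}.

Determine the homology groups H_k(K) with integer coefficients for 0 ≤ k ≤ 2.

H_0 = Z,  H_1 = Z × Z/2,  H_2 = 0.

K has 9 vertices, 27 edges, 18 triangles.
rank ∂_0 = 0, rank ∂_1 = 8 ⇒ b_0 = 9 − 0 − 8 = 1; all invariant factors of ∂_1 are 1 so no torsion. So H_0 ≅ Z.
rank ∂_1 = 8, rank ∂_2 = 18 ⇒ b_1 = 27 − 8 − 18 = 1; ∂_2 has invariant factor(s) [2] giving torsion. So H_1 ≅ Z × Z/2.
rank ∂_2 = 18, rank ∂_3 = 0 ⇒ b_2 = 18 − 18 − 0 = 0. So H_2 ≅ 0.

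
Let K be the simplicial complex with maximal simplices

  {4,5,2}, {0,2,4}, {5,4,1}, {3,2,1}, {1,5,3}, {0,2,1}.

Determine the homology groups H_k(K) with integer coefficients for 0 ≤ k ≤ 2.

H_0 = Z,  H_1 = Z,  H_2 = 0.

K has 6 vertices, 12 edges, 6 triangles.
rank ∂_0 = 0, rank ∂_1 = 5 ⇒ b_0 = 6 − 0 − 5 = 1; all invariant factors of ∂_1 are 1 so no torsion. So H_0 = Z.
rank ∂_1 = 5, rank ∂_2 = 6 ⇒ b_1 = 12 − 5 − 6 = 1; all invariant factors of ∂_2 are 1 so no torsion. So H_1 = Z.
rank ∂_2 = 6, rank ∂_3 = 0 ⇒ b_2 = 6 − 6 − 0 = 0. So H_2 = 0.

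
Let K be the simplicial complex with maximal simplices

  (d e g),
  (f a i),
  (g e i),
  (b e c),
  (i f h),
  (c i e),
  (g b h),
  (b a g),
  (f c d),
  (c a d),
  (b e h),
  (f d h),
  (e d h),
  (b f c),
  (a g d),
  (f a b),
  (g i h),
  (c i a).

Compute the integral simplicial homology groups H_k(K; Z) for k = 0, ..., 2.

Take the total order a < b < c < d < e < f < g < h < i on the vertex set. Then K (dimension 2) consists of the simplices:

  0-simplices (9): a, b, c, d, e, f, g, h, i
  1-simplices (27): ab, ac, ad, af, ag, ai, bc, be, bf, bg, bh, cd, ce, cf, ci, de, df, dg, dh, eg, eh, ei, fh, fi, gh, gi, hi
  2-simplices (18): abf, abg, acd, aci, adg, afi, bce, bcf, beh, bgh, cdf, cei, deg, deh, dfh, egi, fhi, ghi

Hence C_0 ≅ Z^9, C_1 ≅ Z^27, C_2 ≅ Z^18.

∂_1: C_1 → C_0 maps an edge to its endpoints' difference, ∂[p,q] = q − p. For instance
  ∂fh = h − f.
As a 9×27 matrix over Z this has rank 8, with invariant factors (1,1,1,1,1,1,1,1).

∂_2: C_2 → C_1 sends each 2-simplex [p,q,r] to [q,r] − [p,r] + [p,q]. For instance
  ∂abg = bg − ag + ab,
  ∂acd = cd − ad + ac.
This gives a 27×18 integer matrix of rank 18; reducing to Smith normal form yields diagonal entries (1,1,1,1,1,1,1,1,1,1,1,1,1,1,1,1,1,2).

Computing H_k = (kernel of ∂_k) / (image of ∂_{k+1}):

  H_0: rank C_0 − rank ∂_1 = 9 − 8 = 1, and the invariant factors of ∂_1 are all 1, so H_0 ≅ Z.
  H_1: rank ker ∂_1 − rank ∂_2 = (27 − 8) − 18 = 1, and ∂_2 has invariant factor 2 > 1, so H_1 ≅ Z ⊕ Z_2.
  H_2: rank ker ∂_2 − rank ∂_3 = (18 − 18) − 0 = 0, and there is no ∂_3, so H_2 ≅ 0.

H_0 = Z,  H_1 = Z ⊕ Z_2,  H_2 = 0.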